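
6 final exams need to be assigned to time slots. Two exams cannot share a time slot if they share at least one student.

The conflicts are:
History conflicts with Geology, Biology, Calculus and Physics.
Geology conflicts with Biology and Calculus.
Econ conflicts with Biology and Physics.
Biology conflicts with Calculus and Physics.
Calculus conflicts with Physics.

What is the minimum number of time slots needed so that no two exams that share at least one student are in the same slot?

4

History, Biology, Calculus, Physics all conflict with each other, so at least 4 time slots are needed.
4 time slots suffice: History=4, Geology=2, Econ=3, Biology=1, Calculus=3, Physics=2. No two conflicting exams share a time slot.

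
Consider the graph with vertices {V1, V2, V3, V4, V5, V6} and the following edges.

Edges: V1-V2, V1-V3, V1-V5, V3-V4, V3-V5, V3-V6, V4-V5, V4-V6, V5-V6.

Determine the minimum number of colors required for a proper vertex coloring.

4

V3, V4, V5, V6 form a clique, so at least 4 colors are needed.
A valid assignment using 4 colors: V1=3, V2=1, V3=1, V4=3, V5=2, V6=4. Each edge has distinct colors on its endpoints.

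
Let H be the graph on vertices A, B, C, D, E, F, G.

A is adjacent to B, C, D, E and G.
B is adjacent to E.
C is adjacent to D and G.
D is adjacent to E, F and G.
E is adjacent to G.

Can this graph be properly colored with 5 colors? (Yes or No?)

Yes

The chromatic number is 4. A, C, D, G are pairwise adjacent (a clique of size 4), so at least 4 colors are needed.
4 colors suffice: A=2, B=1, C=4, D=1, E=4, F=2, G=3.
Since 5 ≥ 4, a proper 5-coloring certainly exists.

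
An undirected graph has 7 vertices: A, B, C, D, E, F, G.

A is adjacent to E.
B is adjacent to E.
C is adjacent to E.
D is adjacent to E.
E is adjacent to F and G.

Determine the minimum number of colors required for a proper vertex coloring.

C and E are adjacent, so at least 2 colors are needed.
A valid assignment using 2 colors: A=2, B=2, C=2, D=2, E=1, F=2, G=2. No two adjacent vertices share a color.

2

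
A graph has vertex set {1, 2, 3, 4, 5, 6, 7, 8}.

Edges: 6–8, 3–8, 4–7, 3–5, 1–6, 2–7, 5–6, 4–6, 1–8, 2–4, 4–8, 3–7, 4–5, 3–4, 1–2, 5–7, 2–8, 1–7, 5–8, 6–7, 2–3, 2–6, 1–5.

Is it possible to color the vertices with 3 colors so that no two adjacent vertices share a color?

1, 2, 6, 7 are pairwise adjacent (a clique of size 4), so at least 4 colors are needed.
So 3 colors are not enough.

No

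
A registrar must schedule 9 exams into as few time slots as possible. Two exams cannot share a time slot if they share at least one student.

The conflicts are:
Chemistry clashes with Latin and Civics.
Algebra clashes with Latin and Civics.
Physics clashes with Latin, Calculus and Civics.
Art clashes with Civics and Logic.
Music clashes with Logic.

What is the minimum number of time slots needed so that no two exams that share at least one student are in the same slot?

2

Physics and Calculus conflict, so at least 2 time slots are needed.
2 time slots suffice: Chemistry=2, Algebra=2, Physics=2, Latin=1, Calculus=1, Art=2, Civics=1, Music=2, Logic=1. Each listed conflict is separated.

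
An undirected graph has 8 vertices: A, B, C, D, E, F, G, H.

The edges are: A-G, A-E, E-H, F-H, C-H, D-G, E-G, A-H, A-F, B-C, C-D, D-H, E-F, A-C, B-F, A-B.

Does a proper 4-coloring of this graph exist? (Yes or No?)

Yes

The chromatic number is 4. A, E, F, H form a clique, so at least 4 colors are needed.
One proper 4-coloring: A=1, B=2, C=3, D=1, E=4, F=3, G=2, H=2.
That is already a proper 4-coloring.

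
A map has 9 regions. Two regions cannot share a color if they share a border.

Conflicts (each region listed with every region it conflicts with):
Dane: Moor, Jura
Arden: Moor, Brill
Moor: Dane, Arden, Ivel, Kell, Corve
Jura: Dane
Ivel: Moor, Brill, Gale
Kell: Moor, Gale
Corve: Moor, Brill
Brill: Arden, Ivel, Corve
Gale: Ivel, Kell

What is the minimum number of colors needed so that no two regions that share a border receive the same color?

Dane and Moor conflict, so at least 2 colors are needed.
2 colors suffice: color 1 → {Moor, Jura, Brill, Gale}; color 2 → {Dane, Arden, Ivel, Kell, Corve}. Every pair that conflicts lands in different colors.

2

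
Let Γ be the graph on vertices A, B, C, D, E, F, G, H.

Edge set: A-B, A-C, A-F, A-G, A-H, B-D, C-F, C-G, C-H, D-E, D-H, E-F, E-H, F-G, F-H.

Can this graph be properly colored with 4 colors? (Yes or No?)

Yes

The chromatic number is 4. A, C, F, H are mutually adjacent (a clique of size 4), so at least 4 colors are needed.
One proper 4-coloring: A=blue, B=red, C=yellow, D=green, E=blue, F=green, G=red, H=red.
That is already a proper 4-coloring.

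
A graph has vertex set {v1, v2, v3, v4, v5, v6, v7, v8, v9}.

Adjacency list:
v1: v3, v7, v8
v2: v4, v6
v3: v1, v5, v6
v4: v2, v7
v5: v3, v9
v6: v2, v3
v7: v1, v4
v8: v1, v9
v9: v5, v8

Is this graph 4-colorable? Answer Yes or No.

Yes

The chromatic number is 3. The cycle v3-v5-v9-v8-v1-v3 has odd length 5, so it cannot be 2-colored; at least 3 colors are needed.
3 colors suffice: v1=B, v2=R, v3=R, v4=B, v5=B, v6=B, v7=R, v8=G, v9=R.
Since 4 ≥ 3, a proper 4-coloring certainly exists.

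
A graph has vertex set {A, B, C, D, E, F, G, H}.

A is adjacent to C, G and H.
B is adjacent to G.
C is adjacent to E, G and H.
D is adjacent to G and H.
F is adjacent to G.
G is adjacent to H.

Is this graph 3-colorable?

A, C, G, H are pairwise adjacent (a clique of size 4), so at least 4 colors are needed.
So 3 colors are not enough.

No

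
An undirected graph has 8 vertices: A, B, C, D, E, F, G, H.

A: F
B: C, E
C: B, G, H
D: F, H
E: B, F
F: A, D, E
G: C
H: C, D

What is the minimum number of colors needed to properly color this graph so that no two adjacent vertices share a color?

2

A and F are adjacent, so at least 2 colors are needed.
2 colors suffice: A=red, B=blue, C=red, D=red, E=red, F=blue, G=blue, H=blue. No two adjacent vertices share a color.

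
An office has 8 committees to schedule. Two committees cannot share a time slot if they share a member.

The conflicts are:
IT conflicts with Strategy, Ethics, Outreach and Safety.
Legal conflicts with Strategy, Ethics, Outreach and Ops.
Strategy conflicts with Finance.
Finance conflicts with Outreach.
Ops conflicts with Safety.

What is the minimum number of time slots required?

The cycle Ethics-IT-Safety-Ops-Legal-Ethics has odd length 5, so it cannot be 2-colored; at least 3 time slots are needed.
3 time slots suffice: IT=1, Legal=1, Strategy=2, Ethics=2, Finance=1, Outreach=2, Ops=3, Safety=2. Each listed conflict is separated.

3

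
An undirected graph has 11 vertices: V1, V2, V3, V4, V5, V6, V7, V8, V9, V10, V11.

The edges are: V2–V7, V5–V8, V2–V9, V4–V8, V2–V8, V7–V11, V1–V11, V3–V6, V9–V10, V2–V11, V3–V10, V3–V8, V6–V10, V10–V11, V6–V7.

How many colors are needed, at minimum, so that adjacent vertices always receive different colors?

V2, V7, V11 are mutually adjacent, so at least 3 colors are needed.
A valid assignment using 3 colors: V1=1, V2=1, V3=3, V4=1, V5=1, V6=2, V7=3, V8=2, V9=2, V10=1, V11=2. Each edge has distinct colors on its endpoints.

3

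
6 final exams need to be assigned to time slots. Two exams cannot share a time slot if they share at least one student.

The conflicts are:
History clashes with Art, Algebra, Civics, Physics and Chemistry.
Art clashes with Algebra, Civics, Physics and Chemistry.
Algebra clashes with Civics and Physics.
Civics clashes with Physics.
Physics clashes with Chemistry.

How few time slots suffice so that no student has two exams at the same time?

5

History, Art, Algebra, Civics, Physics all conflict with each other, so at least 5 time slots are needed.
Using 5 time slots: History=1, Art=2, Algebra=4, Civics=5, Physics=3, Chemistry=4. No two conflicting exams share a time slot.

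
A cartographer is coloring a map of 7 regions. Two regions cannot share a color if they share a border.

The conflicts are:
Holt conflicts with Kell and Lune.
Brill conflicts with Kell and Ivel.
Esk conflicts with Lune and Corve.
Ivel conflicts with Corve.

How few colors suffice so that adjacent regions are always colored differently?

The cycle Holt-Lune-Esk-Corve-Ivel-Brill-Kell-Holt has odd length 7, so it cannot be 2-colored; at least 3 colors are needed.
3 colors suffice: color 1 → {Brill, Lune, Corve}; color 2 → {Esk, Kell, Ivel}; color 3 → {Holt}. Each listed conflict is separated.

3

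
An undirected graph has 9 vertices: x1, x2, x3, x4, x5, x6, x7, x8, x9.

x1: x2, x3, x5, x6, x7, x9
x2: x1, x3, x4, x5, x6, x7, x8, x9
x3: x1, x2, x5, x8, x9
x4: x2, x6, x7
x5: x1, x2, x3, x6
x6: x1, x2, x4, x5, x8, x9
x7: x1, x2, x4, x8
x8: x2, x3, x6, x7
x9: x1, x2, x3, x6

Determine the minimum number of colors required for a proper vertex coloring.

4

x1, x2, x3, x9 are mutually adjacent (a clique of size 4), so at least 4 colors are needed.
4 colors suffice: color 1 → {x2}; color 2 → {x1, x4, x8}; color 3 → {x3, x6, x7}; color 4 → {x5, x9}. Each edge has distinct colors on its endpoints.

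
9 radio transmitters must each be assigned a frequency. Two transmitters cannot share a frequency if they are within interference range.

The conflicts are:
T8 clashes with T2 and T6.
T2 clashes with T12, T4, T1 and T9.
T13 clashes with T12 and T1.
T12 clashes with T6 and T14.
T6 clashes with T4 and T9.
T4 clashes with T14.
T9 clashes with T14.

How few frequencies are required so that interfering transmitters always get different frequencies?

2

T9 and T14 conflict, so at least 2 frequencies are needed.
2 frequencies suffice: frequency 1 → {T2, T13, T6, T14}; frequency 2 → {T8, T12, T4, T1, T9}. Each listed conflict is separated.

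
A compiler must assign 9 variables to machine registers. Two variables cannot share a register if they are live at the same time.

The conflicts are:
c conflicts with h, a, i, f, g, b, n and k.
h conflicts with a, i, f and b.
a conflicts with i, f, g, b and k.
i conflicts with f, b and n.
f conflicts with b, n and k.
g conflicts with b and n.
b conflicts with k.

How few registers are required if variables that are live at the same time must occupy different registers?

c, h, a, i, f, b are mutually in conflict, so at least 6 registers are needed.
6 registers suffice: c=1, h=6, a=4, i=5, f=3, g=3, b=2, n=2, k=5. Each listed conflict is separated.

6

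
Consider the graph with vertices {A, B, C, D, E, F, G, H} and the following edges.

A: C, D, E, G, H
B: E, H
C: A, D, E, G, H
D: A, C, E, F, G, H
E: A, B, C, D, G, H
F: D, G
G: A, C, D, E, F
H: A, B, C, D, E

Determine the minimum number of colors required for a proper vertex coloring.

5

A, C, D, E, H are pairwise adjacent (a clique of size 5), so at least 5 colors are needed.
One proper 5-coloring: A=5, B=2, C=4, D=2, E=1, F=1, G=3, H=3. Each edge has distinct colors on its endpoints.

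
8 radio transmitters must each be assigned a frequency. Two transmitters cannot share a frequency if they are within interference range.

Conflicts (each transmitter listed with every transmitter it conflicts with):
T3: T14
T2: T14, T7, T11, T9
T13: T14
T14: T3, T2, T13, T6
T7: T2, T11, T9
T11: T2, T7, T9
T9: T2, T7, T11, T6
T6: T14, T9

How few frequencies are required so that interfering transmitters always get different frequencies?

T2, T7, T11, T9 all conflict with each other, so at least 4 frequencies are needed.
4 frequencies suffice: frequency 1 → {T14, T9}; frequency 2 → {T3, T2, T13, T6}; frequency 3 → {T11}; frequency 4 → {T7}. No two conflicting transmitters share a frequency.

4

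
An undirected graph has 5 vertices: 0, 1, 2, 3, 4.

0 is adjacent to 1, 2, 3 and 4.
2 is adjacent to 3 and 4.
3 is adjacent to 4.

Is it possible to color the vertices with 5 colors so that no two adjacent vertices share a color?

The chromatic number is 4. 0, 2, 3, 4 are mutually adjacent (a clique of size 4), so at least 4 colors are needed.
4 colors suffice: color red → {0}; color blue → {1, 4}; color green → {3}; color yellow → {2}.
Since 5 ≥ 4, a proper 5-coloring certainly exists.

Yes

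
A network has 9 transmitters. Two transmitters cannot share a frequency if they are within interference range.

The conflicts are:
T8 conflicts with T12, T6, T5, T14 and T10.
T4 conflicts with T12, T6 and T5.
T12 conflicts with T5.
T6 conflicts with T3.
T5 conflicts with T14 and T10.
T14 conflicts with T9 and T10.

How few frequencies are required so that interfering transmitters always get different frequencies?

T8, T5, T14, T10 are mutually in conflict, so at least 4 frequencies are needed.
4 frequencies suffice: frequency 1 → {T6, T5, T9}; frequency 2 → {T8, T4, T3}; frequency 3 → {T12, T14}; frequency 4 → {T10}. Each listed conflict is separated.

4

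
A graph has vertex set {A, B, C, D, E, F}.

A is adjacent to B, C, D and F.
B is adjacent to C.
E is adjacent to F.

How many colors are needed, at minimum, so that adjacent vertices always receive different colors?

3

A, B, C form a triangle, so at least 3 colors are needed.
A valid assignment using 3 colors: A=1, B=3, C=2, D=2, E=1, F=2. Every edge joins two different colors.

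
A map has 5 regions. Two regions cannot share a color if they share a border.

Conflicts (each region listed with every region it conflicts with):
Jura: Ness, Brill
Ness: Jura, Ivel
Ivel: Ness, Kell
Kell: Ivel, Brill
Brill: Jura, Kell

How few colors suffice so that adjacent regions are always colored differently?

3

The cycle Jura-Brill-Kell-Ivel-Ness-Jura has odd length 5, so it cannot be 2-colored; at least 3 colors are needed.
3 colors suffice: color 1 → {Ness, Kell}; color 2 → {Ivel, Brill}; color 3 → {Jura}. Each listed conflict is separated.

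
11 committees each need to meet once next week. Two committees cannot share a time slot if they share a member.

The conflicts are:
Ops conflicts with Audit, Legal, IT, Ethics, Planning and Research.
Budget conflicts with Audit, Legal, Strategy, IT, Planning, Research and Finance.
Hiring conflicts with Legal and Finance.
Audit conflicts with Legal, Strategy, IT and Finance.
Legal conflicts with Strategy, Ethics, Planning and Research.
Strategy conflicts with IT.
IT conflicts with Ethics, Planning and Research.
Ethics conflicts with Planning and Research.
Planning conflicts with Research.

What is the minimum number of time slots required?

5

Ops, IT, Ethics, Planning, Research pairwise conflict, so at least 5 time slots are needed.
5 time slots suffice: time slot 1 → {Legal, IT, Finance}; time slot 2 → {Ops, Budget, Hiring}; time slot 3 → {Audit, Research}; time slot 4 → {Strategy, Planning}; time slot 5 → {Ethics}. Every pair that conflicts lands in different time slots.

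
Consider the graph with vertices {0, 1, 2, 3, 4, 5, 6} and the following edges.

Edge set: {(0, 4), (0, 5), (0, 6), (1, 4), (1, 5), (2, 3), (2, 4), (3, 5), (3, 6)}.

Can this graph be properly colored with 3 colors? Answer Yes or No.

Yes

The chromatic number is 3. The cycle 5-3-2-4-0-5 has odd length 5, so it cannot be 2-colored; at least 3 colors are needed.
3 colors suffice: color a → {3, 4}; color b → {2, 5, 6}; color c → {0, 1}.
That is already a proper 3-coloring.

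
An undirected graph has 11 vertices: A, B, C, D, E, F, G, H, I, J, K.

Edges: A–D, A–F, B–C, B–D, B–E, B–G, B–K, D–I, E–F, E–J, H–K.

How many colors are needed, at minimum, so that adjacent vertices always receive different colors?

The cycle A-D-B-E-F-A has odd length 5, so it cannot be 2-colored; at least 3 colors are needed.
3 colors suffice: A=3, B=1, C=2, D=2, E=2, F=1, G=2, H=1, I=1, J=1, K=2. Each edge has distinct colors on its endpoints.

3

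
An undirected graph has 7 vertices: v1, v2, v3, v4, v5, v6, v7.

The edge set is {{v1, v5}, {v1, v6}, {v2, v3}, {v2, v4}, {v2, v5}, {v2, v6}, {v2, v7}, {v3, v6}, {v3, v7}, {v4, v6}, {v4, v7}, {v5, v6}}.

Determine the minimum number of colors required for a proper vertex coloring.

v1, v5, v6 are mutually adjacent, so at least 3 colors are needed.
3 colors suffice: color 1 → {v1, v2}; color 2 → {v6, v7}; color 3 → {v3, v4, v5}. Each edge has distinct colors on its endpoints.

3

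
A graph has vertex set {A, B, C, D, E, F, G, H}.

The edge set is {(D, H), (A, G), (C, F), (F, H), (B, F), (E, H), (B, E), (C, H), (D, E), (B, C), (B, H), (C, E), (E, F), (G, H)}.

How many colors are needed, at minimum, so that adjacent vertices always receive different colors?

B, C, E, F, H are pairwise adjacent (a clique of size 5), so at least 5 colors are needed.
5 colors suffice: A=red, B=green, C=purple, D=green, E=blue, F=yellow, G=blue, H=red. Every edge joins two different colors.

5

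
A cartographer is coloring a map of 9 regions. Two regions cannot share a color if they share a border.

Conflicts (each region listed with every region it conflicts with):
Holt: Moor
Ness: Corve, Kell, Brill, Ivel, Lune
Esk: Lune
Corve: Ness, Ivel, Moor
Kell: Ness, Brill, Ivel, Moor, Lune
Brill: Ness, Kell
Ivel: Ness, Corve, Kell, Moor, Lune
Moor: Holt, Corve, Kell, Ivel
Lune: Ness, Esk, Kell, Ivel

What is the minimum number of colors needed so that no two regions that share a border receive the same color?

4

Ness, Kell, Ivel, Lune are mutually in conflict, so at least 4 colors are needed.
4 colors suffice: color 1 → {Holt, Esk, Brill, Ivel}; color 2 → {Corve, Kell}; color 3 → {Ness, Moor}; color 4 → {Lune}. No two conflicting regions share a color.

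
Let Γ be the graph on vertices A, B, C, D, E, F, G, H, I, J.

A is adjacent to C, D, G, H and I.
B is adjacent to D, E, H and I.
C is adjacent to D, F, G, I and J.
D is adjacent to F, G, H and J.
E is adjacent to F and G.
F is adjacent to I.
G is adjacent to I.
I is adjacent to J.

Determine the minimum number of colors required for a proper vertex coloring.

4

A, C, D, G are mutually adjacent (a clique of size 4), so at least 4 colors are needed.
4 colors suffice: color red → {D, E, I}; color blue → {B, C}; color green → {F, G, H, J}; color yellow → {A}. No two adjacent vertices share a color.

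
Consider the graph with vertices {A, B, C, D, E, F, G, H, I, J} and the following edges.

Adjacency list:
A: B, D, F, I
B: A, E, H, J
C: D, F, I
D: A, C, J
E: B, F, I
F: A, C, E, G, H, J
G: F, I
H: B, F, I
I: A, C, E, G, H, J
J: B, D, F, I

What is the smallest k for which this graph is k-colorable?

E and I are adjacent, so at least 2 colors are needed.
2 colors suffice: color 1 → {B, D, F, I}; color 2 → {A, C, E, G, H, J}. No two adjacent vertices share a color.

2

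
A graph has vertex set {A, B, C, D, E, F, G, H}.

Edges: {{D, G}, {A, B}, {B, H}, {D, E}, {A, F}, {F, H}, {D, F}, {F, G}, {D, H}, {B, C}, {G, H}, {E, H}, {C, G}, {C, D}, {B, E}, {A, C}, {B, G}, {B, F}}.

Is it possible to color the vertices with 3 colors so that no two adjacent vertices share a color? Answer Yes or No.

B, F, G, H form a clique, so at least 4 colors are needed.
So 3 colors are not enough.

No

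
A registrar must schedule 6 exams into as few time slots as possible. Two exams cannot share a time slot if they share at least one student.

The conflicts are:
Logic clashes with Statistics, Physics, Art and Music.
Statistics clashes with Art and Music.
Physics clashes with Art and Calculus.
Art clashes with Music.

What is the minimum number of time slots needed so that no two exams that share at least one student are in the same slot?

Logic, Statistics, Art, Music are mutually in conflict, so at least 4 time slots are needed.
4 time slots suffice: time slot 1 → {Logic, Calculus}; time slot 2 → {Art}; time slot 3 → {Physics, Music}; time slot 4 → {Statistics}. No two conflicting exams share a time slot.

4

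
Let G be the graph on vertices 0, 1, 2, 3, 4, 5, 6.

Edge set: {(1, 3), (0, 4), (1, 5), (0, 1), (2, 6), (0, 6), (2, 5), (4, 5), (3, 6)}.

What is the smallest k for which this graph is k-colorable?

3

The cycle 0-4-5-2-6-0 has odd length 5, so it cannot be 2-colored; at least 3 colors are needed.
3 colors suffice: color a → {0, 3, 5}; color b → {1, 4, 6}; color c → {2}. Each edge has distinct colors on its endpoints.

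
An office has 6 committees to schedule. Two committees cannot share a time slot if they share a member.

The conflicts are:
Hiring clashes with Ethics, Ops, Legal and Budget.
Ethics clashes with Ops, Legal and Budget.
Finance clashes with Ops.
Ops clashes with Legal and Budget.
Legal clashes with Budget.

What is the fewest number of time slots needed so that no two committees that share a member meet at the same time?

Hiring, Ethics, Ops, Legal, Budget all conflict with each other, so at least 5 time slots are needed.
A valid assignment using 5 time slots: Hiring=2, Ethics=5, Finance=2, Ops=1, Legal=3, Budget=4. No two conflicting committees share a time slot.

5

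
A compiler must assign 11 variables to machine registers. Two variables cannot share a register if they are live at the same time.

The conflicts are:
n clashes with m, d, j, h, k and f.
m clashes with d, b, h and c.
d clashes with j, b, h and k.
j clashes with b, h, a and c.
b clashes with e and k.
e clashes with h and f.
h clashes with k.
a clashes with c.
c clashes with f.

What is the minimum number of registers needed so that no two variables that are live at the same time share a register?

n, d, h, k all conflict with each other, so at least 4 registers are needed.
4 registers suffice: register 1 → {b, h, c}; register 2 → {d, e, a}; register 3 → {m, j, k, f}; register 4 → {n}. Every pair that conflicts lands in different registers.

4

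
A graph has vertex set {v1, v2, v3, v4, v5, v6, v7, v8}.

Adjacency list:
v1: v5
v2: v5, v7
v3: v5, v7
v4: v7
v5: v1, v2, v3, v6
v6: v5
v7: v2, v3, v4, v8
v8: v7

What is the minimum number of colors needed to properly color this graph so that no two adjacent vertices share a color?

2

v7 and v8 are adjacent, so at least 2 colors are needed.
2 colors suffice: v1=2, v2=2, v3=2, v4=2, v5=1, v6=2, v7=1, v8=2. Every edge joins two different colors.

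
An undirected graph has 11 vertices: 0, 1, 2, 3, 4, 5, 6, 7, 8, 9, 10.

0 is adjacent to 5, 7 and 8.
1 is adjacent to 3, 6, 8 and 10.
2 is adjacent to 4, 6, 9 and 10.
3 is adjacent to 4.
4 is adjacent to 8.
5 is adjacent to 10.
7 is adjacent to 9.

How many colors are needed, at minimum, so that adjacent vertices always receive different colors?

The cycle 5-0-8-1-10-5 has odd length 5, so it cannot be 2-colored; at least 3 colors are needed.
3 colors suffice: color red → {0, 1, 2}; color blue → {3, 6, 7, 8, 10}; color green → {4, 5, 9}. No two adjacent vertices share a color.

3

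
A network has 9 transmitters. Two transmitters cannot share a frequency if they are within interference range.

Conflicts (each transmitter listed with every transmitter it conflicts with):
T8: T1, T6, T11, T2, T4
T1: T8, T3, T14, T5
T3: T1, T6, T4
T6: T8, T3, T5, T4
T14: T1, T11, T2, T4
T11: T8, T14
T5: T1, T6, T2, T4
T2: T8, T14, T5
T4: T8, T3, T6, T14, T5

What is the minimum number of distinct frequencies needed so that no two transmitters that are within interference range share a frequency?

3

T6, T5, T4 pairwise conflict, so at least 3 frequencies are needed.
A valid assignment using 3 frequencies: T8=2, T1=1, T3=2, T6=3, T14=2, T11=1, T5=2, T2=1, T4=1. Every pair that conflicts lands in different frequencies.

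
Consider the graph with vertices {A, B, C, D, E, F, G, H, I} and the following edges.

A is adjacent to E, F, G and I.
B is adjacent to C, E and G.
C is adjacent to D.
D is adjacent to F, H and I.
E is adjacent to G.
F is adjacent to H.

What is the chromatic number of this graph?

A, E, G form a triangle, so at least 3 colors are needed.
3 colors suffice: A=1, B=1, C=2, D=1, E=2, F=2, G=3, H=3, I=2. Every edge joins two different colors.

3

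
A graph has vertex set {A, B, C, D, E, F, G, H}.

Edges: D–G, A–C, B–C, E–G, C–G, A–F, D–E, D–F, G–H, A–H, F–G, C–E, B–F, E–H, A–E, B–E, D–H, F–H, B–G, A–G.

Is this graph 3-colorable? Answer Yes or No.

A, F, G, H are pairwise adjacent (a clique of size 4), so at least 4 colors are needed.
So 3 colors are not enough.

No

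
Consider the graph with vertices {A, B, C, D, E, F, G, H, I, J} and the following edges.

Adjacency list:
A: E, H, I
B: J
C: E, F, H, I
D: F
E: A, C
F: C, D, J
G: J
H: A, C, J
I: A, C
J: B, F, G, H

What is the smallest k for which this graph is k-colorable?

C and E are adjacent, so at least 2 colors are needed.
2 colors suffice: color 1 → {A, C, D, J}; color 2 → {B, E, F, G, H, I}. Each edge has distinct colors on its endpoints.

2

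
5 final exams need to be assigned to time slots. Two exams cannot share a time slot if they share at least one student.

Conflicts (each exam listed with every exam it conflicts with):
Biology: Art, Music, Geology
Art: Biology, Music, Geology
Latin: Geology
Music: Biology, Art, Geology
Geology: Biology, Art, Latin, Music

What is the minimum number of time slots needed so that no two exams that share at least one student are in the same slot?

4

Biology, Art, Music, Geology are mutually in conflict, so at least 4 time slots are needed.
4 time slots suffice: Biology=2, Art=3, Latin=2, Music=4, Geology=1. Every pair that conflicts lands in different time slots.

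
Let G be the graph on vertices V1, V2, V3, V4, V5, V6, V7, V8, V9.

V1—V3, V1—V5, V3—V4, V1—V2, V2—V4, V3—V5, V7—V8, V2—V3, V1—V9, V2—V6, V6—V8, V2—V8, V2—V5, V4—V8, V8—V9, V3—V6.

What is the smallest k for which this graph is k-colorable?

V1, V2, V3, V5 are mutually adjacent (a clique of size 4), so at least 4 colors are needed.
4 colors suffice: color 1 → {V2, V7, V9}; color 2 → {V3, V8}; color 3 → {V1, V4, V6}; color 4 → {V5}. Every edge joins two different colors.

4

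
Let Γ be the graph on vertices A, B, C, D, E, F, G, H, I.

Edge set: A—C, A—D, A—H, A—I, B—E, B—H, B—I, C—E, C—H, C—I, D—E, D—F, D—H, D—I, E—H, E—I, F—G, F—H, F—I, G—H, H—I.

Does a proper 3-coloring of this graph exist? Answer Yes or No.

B, E, H, I are mutually adjacent (a clique of size 4), so at least 4 colors are needed.
So 3 colors are not enough.

No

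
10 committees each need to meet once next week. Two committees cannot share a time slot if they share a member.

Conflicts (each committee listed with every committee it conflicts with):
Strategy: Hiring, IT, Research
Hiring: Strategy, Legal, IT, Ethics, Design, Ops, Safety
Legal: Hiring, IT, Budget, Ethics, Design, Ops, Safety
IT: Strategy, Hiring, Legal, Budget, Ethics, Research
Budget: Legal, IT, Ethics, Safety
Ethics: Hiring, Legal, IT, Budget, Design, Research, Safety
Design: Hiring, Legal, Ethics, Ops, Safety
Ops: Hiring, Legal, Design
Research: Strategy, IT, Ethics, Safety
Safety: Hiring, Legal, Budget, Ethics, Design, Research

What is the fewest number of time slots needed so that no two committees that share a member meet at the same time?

Hiring, Legal, Ethics, Design, Safety pairwise conflict, so at least 5 time slots are needed.
5 time slots suffice: Strategy=1, Hiring=2, Legal=3, IT=4, Budget=2, Ethics=1, Design=5, Ops=1, Research=2, Safety=4. Each listed conflict is separated.

5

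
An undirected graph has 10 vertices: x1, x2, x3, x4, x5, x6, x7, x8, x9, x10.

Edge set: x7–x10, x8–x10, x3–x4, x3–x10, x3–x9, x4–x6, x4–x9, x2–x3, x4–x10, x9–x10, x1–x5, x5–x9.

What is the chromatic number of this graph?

x3, x4, x9, x10 form a clique, so at least 4 colors are needed.
4 colors suffice: color 1 → {x2, x5, x6, x10}; color 2 → {x1, x4, x7, x8}; color 3 → {x9}; color 4 → {x3}. Each edge has distinct colors on its endpoints.

4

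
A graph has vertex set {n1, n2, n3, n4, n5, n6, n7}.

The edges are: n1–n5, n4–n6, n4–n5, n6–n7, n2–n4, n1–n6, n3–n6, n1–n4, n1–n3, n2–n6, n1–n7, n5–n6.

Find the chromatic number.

4

n1, n4, n5, n6 are pairwise adjacent (a clique of size 4), so at least 4 colors are needed.
One proper 4-coloring: n1=2, n2=2, n3=3, n4=3, n5=4, n6=1, n7=3. Every edge joins two different colors.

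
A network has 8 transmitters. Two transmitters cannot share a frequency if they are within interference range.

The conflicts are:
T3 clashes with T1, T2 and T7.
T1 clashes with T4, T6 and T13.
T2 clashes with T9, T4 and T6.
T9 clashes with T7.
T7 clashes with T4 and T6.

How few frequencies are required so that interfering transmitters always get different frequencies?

2

T2 and T4 conflict, so at least 2 frequencies are needed.
Using 2 frequencies: T3=2, T1=1, T2=1, T9=2, T7=1, T4=2, T6=2, T13=2. Each listed conflict is separated.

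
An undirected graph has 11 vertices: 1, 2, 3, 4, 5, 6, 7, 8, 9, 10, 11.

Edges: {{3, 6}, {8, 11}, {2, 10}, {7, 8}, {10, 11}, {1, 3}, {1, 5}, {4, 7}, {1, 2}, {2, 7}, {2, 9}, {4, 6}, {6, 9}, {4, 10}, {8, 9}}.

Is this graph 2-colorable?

The cycle 11-8-7-4-10-11 has odd length 5, so it cannot be 2-colored; at least 3 colors are needed.
So 2 colors are not enough.

No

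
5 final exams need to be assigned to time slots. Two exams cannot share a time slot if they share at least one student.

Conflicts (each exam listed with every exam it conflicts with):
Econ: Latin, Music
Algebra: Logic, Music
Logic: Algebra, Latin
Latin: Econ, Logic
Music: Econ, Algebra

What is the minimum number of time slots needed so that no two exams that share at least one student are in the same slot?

3

The cycle Algebra-Logic-Latin-Econ-Music-Algebra has odd length 5, so it cannot be 2-colored; at least 3 time slots are needed.
3 time slots suffice: time slot 1 → {Latin, Music}; time slot 2 → {Econ, Logic}; time slot 3 → {Algebra}. Every pair that conflicts lands in different time slots.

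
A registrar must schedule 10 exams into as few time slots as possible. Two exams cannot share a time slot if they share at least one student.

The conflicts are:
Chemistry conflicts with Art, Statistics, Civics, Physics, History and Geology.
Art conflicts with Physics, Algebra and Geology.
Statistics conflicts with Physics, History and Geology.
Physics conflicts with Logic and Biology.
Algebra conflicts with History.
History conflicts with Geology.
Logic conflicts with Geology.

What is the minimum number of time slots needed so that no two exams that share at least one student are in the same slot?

4

Chemistry, Statistics, History, Geology are mutually in conflict, so at least 4 time slots are needed.
A valid assignment using 4 time slots: Chemistry=1, Art=3, Statistics=4, Civics=2, Physics=2, Algebra=1, History=3, Logic=1, Geology=2, Biology=1. Every pair that conflicts lands in different time slots.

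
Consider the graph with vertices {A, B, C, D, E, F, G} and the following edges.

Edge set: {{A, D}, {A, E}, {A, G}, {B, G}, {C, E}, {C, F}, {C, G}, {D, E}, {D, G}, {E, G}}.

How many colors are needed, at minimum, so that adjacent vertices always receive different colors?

A, D, E, G are mutually adjacent (a clique of size 4), so at least 4 colors are needed.
One proper 4-coloring: A=green, B=blue, C=green, D=yellow, E=blue, F=red, G=red. Every edge joins two different colors.

4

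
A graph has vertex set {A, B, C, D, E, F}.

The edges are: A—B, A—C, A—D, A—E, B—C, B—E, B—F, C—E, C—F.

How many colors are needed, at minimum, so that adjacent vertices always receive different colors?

4

A, B, C, E form a clique, so at least 4 colors are needed.
4 colors suffice: color red → {B, D}; color blue → {A, F}; color green → {C}; color yellow → {E}. No two adjacent vertices share a color.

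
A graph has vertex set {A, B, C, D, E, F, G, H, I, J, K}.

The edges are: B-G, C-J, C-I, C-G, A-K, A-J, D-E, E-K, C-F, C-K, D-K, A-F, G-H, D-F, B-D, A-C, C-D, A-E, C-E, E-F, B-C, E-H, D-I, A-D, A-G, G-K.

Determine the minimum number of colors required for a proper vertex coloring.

5

A, C, D, E, K form a clique, so at least 5 colors are needed.
A valid assignment using 5 colors: A=3, B=3, C=1, D=2, E=4, F=5, G=2, H=1, I=3, J=2, K=5. No two adjacent vertices share a color.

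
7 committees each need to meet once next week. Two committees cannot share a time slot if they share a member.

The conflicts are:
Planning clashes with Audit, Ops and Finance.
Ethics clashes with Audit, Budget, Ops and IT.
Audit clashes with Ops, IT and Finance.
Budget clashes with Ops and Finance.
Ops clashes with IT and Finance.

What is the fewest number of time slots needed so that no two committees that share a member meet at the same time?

4

Planning, Audit, Ops, Finance pairwise conflict, so at least 4 time slots are needed.
Using 4 time slots: Planning=4, Ethics=3, Audit=2, Budget=2, Ops=1, IT=4, Finance=3. Each listed conflict is separated.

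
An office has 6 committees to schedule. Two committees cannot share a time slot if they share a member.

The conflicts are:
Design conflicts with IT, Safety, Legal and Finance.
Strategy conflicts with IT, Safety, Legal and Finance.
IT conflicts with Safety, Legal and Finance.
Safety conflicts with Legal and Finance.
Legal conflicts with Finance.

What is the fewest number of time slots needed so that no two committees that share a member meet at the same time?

5

Design, IT, Safety, Legal, Finance all conflict with each other, so at least 5 time slots are needed.
5 time slots suffice: time slot 1 → {Legal}; time slot 2 → {Finance}; time slot 3 → {IT}; time slot 4 → {Safety}; time slot 5 → {Design, Strategy}. No two conflicting committees share a time slot.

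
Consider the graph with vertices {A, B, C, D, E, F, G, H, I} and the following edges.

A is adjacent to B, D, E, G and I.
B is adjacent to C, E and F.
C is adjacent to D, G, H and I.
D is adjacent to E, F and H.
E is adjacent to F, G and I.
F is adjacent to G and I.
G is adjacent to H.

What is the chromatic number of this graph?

C, D, H are pairwise adjacent, so at least 3 colors are needed.
3 colors suffice: A=blue, B=green, C=red, D=green, E=red, F=blue, G=green, H=blue, I=green. Every edge joins two different colors.

3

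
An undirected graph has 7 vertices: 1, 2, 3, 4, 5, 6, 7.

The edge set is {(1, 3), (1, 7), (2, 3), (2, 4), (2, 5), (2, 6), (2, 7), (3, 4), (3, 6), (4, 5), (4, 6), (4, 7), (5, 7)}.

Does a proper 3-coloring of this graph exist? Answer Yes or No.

No

2, 3, 4, 6 are mutually adjacent (a clique of size 4), so at least 4 colors are needed.
So 3 colors are not enough.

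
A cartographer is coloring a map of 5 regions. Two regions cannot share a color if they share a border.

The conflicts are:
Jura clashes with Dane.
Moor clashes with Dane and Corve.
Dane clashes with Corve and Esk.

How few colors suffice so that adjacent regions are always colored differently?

3

Moor, Dane, Corve pairwise conflict, so at least 3 colors are needed.
One proper 3-coloring: Jura=2, Moor=3, Dane=1, Corve=2, Esk=2. Each listed conflict is separated.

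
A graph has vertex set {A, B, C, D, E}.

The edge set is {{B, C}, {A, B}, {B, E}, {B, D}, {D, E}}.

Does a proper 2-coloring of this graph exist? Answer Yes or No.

B, D, E are mutually adjacent, so at least 3 colors are needed.
So 2 colors are not enough.

No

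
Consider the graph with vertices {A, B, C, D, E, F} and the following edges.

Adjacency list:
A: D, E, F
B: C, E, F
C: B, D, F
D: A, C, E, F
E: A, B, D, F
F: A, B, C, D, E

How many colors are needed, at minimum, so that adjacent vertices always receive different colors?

A, D, E, F are pairwise adjacent (a clique of size 4), so at least 4 colors are needed.
4 colors suffice: A=yellow, B=blue, C=green, D=blue, E=green, F=red. Every edge joins two different colors.

4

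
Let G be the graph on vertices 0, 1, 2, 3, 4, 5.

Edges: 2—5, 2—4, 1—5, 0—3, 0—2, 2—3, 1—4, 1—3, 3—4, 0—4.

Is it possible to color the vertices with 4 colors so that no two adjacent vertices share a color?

The chromatic number is 4. 0, 2, 3, 4 form a clique, so at least 4 colors are needed.
A valid assignment using 4 colors: 0=d, 1=c, 2=c, 3=b, 4=a, 5=a.
That is already a proper 4-coloring.

Yes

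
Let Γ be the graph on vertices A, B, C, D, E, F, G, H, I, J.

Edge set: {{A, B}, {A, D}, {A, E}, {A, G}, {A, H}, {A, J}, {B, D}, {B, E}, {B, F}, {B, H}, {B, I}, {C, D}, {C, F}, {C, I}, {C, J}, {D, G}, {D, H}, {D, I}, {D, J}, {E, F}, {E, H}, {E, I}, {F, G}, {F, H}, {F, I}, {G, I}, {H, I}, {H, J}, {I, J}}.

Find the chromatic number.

5

B, E, F, H, I are mutually adjacent (a clique of size 5), so at least 5 colors are needed.
5 colors suffice: color 1 → {A, I}; color 2 → {D, F}; color 3 → {C, G, H}; color 4 → {B, J}; color 5 → {E}. Each edge has distinct colors on its endpoints.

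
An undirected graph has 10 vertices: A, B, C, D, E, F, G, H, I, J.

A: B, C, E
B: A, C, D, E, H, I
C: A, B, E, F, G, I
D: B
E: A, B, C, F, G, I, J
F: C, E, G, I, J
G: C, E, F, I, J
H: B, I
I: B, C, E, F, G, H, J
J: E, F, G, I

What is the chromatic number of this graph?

E, F, G, I, J form a clique, so at least 5 colors are needed.
5 colors suffice: color red → {D, E, H}; color blue → {A, I}; color green → {B, F}; color yellow → {C, J}; color purple → {G}. No two adjacent vertices share a color.

5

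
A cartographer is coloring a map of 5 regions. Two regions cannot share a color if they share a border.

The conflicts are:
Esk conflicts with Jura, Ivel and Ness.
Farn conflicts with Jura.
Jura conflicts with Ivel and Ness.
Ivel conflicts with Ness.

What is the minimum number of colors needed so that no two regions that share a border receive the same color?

4

Esk, Jura, Ivel, Ness all conflict with each other, so at least 4 colors are needed.
A valid assignment using 4 colors: Esk=2, Farn=2, Jura=1, Ivel=3, Ness=4. No two conflicting regions share a color.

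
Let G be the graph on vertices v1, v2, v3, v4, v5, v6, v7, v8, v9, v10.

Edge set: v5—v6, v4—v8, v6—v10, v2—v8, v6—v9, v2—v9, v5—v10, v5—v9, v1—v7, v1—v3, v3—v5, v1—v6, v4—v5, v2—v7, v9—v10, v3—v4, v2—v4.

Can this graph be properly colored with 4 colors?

The chromatic number is 4. v5, v6, v9, v10 are mutually adjacent (a clique of size 4), so at least 4 colors are needed.
4 colors suffice: color R → {v1, v2, v5}; color B → {v4, v6, v7}; color G → {v3, v8, v9}; color Y → {v10}.
That is already a proper 4-coloring.

Yes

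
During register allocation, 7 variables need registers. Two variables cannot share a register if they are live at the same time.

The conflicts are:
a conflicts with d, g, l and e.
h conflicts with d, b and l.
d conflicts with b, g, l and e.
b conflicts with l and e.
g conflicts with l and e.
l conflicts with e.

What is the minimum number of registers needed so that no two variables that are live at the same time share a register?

a, d, g, l, e all conflict with each other, so at least 5 registers are needed.
5 registers suffice: register 1 → {l}; register 2 → {d}; register 3 → {h, e}; register 4 → {a, b}; register 5 → {g}. Each listed conflict is separated.

5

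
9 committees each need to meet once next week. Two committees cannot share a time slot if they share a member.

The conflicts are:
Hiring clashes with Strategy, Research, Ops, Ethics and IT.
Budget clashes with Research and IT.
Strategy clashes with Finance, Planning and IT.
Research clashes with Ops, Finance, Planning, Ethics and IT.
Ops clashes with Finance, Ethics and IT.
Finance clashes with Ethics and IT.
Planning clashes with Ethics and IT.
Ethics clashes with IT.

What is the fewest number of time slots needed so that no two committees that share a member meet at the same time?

Research, Ops, Finance, Ethics, IT pairwise conflict, so at least 5 time slots are needed.
A valid assignment using 5 time slots: Hiring=4, Budget=3, Strategy=2, Research=2, Ops=5, Finance=4, Planning=4, Ethics=3, IT=1. Each listed conflict is separated.

5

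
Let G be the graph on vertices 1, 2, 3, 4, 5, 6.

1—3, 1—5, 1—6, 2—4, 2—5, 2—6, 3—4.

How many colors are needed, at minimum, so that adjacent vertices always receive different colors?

The cycle 2-6-1-3-4-2 has odd length 5, so it cannot be 2-colored; at least 3 colors are needed.
3 colors suffice: color red → {1, 2}; color blue → {4, 5, 6}; color green → {3}. Each edge has distinct colors on its endpoints.

3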